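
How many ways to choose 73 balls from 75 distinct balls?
C(75,73) = 75!/(73!×2!) = 2775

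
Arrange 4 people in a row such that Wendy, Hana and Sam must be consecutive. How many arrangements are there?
Treat the 3 as one block: (4-3+1)! × 3! = 2 × 6 = 12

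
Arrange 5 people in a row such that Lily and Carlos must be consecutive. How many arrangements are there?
Treat the 2 as one block: (5-2+1)! × 2! = 24 × 2 = 48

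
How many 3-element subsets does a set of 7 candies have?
C(7,3) = 7!/(3!×4!) = 35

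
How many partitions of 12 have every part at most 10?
Let r_j(i) = number of partitions of i into parts ≤ j, for i = 0..12. r_1(i) = 1 for all i; r_j(i) = r_{j-1}(i) + r_j(i-j). Rows j = 2..10: ≤2: 1 1 2 2 3 3 4 4 5 5 6 6 7; ≤3: 1 1 2 3 4 5 7 8 10 12 14 16 19; ≤4: 1 1 2 3 5 6 9 11 15 18 23 27 34; ≤5: 1 1 2 3 5 7 10 13 18 23 30 37 47; ≤6: 1 1 2 3 5 7 11 14 20 26 35 44 58; ≤7: 1 1 2 3 5 7 11 15 21 28 38 49 65; ≤8: 1 1 2 3 5 7 11 15 22 29 40 52 70; ≤9: 1 1 2 3 5 7 11 15 22 30 41 54 73; ≤10: 1 1 2 3 5 7 11 15 22 30 42 55 75. r_10(12) = 75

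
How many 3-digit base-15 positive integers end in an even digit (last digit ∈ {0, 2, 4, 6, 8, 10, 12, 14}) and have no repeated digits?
Last∈{0,2,4,6,8,10,12,14}. Last=0: 182. Last nonzero: 7×13×P(13,1) = 1183. Total = 1365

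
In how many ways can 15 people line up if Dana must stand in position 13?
Fix one position: (15-1)! = 87178291200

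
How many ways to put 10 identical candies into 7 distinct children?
C(10+7-1, 7-1) = C(16, 6) = 8008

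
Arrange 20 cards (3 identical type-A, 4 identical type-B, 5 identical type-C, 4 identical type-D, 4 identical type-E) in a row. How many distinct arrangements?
20! / (3! × 4! × 5! × 4! × 4!) = 244432188000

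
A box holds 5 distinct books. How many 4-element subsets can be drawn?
C(5,4) = 5!/(4!×1!) = 5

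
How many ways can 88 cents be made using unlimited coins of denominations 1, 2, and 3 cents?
Coefficient of x^88 in 1/(1-x^1) · 1/(1-x^2) · 1/(1-x^3). Case on j = number of 3-cent coins (j = 0..29); remainder r = 88 - 3j is made from {1,2} in ⌊r/2⌋+1 ways. r = 88, 85, 82, 79, 76, 73, 70, 67, 64, 61, 58, 55, 52, 49, 46, 43, 40, 37, 34, 31, 28, 25, 22, 19, 16, 13, 10, 7, 4, 1 → 45 + 43 + 42 + 40 + 39 + 37 + 36 + 34 + 33 + 31 + 30 + 28 + 27 + 25 + 24 + 22 + 21 + 19 + 18 + 16 + 15 + 13 + 12 + 10 + 9 + 7 + 6 + 4 + 3 + 1 = 690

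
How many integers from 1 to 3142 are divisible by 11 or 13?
⌊3142/11⌋ + ⌊3142/13⌋ - ⌊3142/143⌋ = 285 + 241 - 21 = 505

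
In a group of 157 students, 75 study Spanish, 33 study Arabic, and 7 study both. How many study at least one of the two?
|A∪B| = |A| + |B| - |A∩B| = 75 + 33 - 7 = 101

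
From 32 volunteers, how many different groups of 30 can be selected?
C(32,30) = 32!/(30!×2!) = 496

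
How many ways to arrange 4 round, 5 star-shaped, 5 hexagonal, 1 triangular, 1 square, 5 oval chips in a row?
21! / (4! × 5! × 5! × 1! × 1! × 5!) = 1231938227520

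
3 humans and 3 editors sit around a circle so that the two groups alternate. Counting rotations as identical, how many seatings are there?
Fix one of the humans: (3-1)! ways for the remaining humans, × 3! ways for the editors = 2 × 6 = 12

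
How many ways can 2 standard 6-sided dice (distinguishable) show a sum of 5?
Coefficient of x^5 in (x + x² + ... + x^6)^2. By inclusion-exclusion on dice exceeding 6: Σ_j (-1)^j C(2,j)·C(5-1-6j, 1) = C(2,0)·C(4,1) = 1·4 = 4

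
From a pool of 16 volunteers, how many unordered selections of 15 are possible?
C(16,15) = 16!/(15!×1!) = 16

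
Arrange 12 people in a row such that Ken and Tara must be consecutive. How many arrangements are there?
Treat the 2 as one block: (12-2+1)! × 2! = 39916800 × 2 = 79833600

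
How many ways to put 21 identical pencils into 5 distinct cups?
C(21+5-1, 5-1) = C(25, 4) = 12650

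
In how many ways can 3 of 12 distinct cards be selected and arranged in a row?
P(12,3) = 12!/(12-3)! = 1320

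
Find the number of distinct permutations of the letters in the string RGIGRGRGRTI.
11! / (4! × 2! × 4! × 1!) = 34650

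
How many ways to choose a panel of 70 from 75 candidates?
C(75,70) = 75!/(70!×5!) = 17259390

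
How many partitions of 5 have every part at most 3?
Let r_j(i) = number of partitions of i into parts ≤ j, for i = 0..5. r_1(i) = 1 for all i; r_j(i) = r_{j-1}(i) + r_j(i-j). Rows j = 2..3: ≤2: 1 1 2 2 3 3; ≤3: 1 1 2 3 4 5. r_3(5) = 5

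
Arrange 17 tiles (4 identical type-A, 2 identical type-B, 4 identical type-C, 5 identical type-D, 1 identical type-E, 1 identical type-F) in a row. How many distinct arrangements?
17! / (4! × 2! × 4! × 5! × 1! × 1!) = 2572970400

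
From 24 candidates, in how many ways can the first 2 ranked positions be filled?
P(24,2) = 24!/(24-2)! = 552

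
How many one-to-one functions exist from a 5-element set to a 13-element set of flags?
P(13,5) = 13!/(13-5)! = 154440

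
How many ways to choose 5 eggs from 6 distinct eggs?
C(6,5) = 6!/(5!×1!) = 6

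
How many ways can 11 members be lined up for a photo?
11! = 39916800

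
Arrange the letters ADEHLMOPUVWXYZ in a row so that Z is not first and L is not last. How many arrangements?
By inclusion-exclusion: 14! - 2×(14-1)! + (14-2)! = 87178291200 - 12454041600 + 479001600 = 75203251200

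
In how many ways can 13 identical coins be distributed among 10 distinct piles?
C(13+10-1, 10-1) = C(22, 9) = 497420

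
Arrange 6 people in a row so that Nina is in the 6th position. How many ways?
Fix one position: (6-1)! = 120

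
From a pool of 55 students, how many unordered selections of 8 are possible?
C(55,8) = 55!/(8!×47!) = 1217566350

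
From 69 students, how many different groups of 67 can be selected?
C(69,67) = 69!/(67!×2!) = 2346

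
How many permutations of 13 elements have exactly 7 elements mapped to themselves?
Choose the 7 fixed points C(13,7) = 1716, derange the rest: !6 = Σ_{j=0}^{6} (-1)^j·6!/j! = 720 - 720 + 360 - 120 + 30 - 6 + 1 = 265. Product = 1716 × 265 = 454740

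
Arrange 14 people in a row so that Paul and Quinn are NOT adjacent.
Total - adjacent = 14! - (14-1)!×2 = 87178291200 - 12454041600 = 74724249600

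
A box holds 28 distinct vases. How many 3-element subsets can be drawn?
C(28,3) = 28!/(3!×25!) = 3276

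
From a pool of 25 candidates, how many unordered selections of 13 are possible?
C(25,13) = 25!/(13!×12!) = 5200300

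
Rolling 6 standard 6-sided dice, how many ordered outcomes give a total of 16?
Coefficient of x^16 in (x + x² + ... + x^6)^6. By inclusion-exclusion on dice exceeding 6: Σ_j (-1)^j C(6,j)·C(16-1-6j, 5) = C(6,0)·C(15,5) - C(6,1)·C(9,5) = 1·3003 - 6·126 = 2247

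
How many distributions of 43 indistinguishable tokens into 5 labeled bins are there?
C(43+5-1, 5-1) = C(47, 4) = 178365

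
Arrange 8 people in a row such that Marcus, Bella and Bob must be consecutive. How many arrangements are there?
Treat the 3 as one block: (8-3+1)! × 3! = 720 × 6 = 4320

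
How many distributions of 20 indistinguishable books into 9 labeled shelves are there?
C(20+9-1, 9-1) = C(28, 8) = 3108105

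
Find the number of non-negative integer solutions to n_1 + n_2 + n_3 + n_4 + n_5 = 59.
C(59+5-1, 5-1) = C(63, 4) = 595665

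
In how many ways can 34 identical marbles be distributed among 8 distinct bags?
C(34+8-1, 8-1) = C(41, 7) = 22481940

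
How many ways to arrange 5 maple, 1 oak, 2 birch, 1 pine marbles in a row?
9! / (5! × 1! × 2! × 1!) = 1512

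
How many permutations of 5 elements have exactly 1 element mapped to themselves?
Choose the 1 fixed point C(5,1) = 5, derange the rest: !4 = Σ_{j=0}^{4} (-1)^j·4!/j! = 24 - 24 + 12 - 4 + 1 = 9. Product = 5 × 9 = 45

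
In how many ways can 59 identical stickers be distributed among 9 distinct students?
C(59+9-1, 9-1) = C(67, 8) = 6522361560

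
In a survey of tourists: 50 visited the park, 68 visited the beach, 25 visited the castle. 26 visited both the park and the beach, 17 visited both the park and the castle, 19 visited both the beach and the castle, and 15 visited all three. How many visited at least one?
|A∪B∪C| = 50+68+25-26-17-19+15 = 96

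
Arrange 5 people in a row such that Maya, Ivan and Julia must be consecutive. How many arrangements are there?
Treat the 3 as one block: (5-3+1)! × 3! = 6 × 6 = 36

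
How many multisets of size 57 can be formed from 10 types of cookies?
C(57+10-1, 10-1) = C(66, 9) = 37014131440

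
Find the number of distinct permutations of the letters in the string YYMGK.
5! / (1! × 1! × 2! × 1!) = 60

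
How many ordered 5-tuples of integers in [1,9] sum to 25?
Coefficient of x^25 in (x + x² + ... + x^9)^5. By inclusion-exclusion on dice exceeding 9: Σ_j (-1)^j C(5,j)·C(25-1-9j, 4) = C(5,0)·C(24,4) - C(5,1)·C(15,4) + C(5,2)·C(6,4) = 1·10626 - 5·1365 + 10·15 = 3951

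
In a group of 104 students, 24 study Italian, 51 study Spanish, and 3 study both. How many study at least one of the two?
|A∪B| = |A| + |B| - |A∩B| = 24 + 51 - 3 = 72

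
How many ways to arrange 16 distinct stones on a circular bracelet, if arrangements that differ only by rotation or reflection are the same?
(16-1)!/2 = 1307674368000/2 = 653837184000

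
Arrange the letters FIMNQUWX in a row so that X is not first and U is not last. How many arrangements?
By inclusion-exclusion: 8! - 2×(8-1)! + (8-2)! = 40320 - 10080 + 720 = 30960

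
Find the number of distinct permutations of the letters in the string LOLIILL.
7! / (4! × 1! × 2!) = 105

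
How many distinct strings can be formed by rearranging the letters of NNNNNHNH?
8! / (6! × 2!) = 28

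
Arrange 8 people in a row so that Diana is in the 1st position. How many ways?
Fix one position: (8-1)! = 5040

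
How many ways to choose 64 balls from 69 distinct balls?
C(69,64) = 69!/(64!×5!) = 11238513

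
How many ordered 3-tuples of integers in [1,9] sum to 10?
Coefficient of x^10 in (x + x² + ... + x^9)^3. By inclusion-exclusion on dice exceeding 9: Σ_j (-1)^j C(3,j)·C(10-1-9j, 2) = C(3,0)·C(9,2) = 1·36 = 36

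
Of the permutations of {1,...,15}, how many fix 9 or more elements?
Exactly j fixed points: C(15,j)·!(15-j); sum over j ≥ 9 (derangement numbers via !m = (m-1)·(!(m-1) + !(m-2)): !0..!6 = 1, 0, 1, 2, 9, 44, 265). Σ_{j=9}^{15} C(15,j)·!(15-j) = C(15,9)·!6 + C(15,10)·!5 + C(15,11)·!4 + C(15,12)·!3 + C(15,13)·!2 + C(15,14)·!1 + C(15,15)·!0 = 5005·265 + 3003·44 + 1365·9 + 455·2 + 105·1 + 15·0 + 1·1 = 1471758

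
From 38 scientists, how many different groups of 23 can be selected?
C(38,23) = 38!/(23!×15!) = 15471286560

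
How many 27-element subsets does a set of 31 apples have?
C(31,27) = 31!/(27!×4!) = 31465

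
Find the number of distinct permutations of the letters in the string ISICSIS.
7! / (1! × 3! × 3!) = 140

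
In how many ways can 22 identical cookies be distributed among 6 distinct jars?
C(22+6-1, 6-1) = C(27, 5) = 80730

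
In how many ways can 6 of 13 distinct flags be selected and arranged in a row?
P(13,6) = 13!/(13-6)! = 1235520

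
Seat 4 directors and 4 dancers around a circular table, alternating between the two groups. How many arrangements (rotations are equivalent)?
Fix one of the directors: (4-1)! ways for the remaining directors, × 4! ways for the dancers = 6 × 24 = 144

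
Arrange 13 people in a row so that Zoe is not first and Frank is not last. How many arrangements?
By inclusion-exclusion: 13! - 2×(13-1)! + (13-2)! = 6227020800 - 958003200 + 39916800 = 5308934400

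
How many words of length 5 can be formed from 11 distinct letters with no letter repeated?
P(11,5) = 11!/(11-5)! = 55440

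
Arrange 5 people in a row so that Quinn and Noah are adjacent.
Treat as block: (5-1)! × 2! = 24 × 2 = 48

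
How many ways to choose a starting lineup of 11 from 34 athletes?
C(34,11) = 34!/(11!×23!) = 286097760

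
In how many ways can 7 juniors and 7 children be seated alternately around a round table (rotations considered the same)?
Fix one of the juniors: (7-1)! ways for the remaining juniors, × 7! ways for the children = 720 × 5040 = 3628800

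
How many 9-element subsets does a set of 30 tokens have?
C(30,9) = 30!/(9!×21!) = 14307150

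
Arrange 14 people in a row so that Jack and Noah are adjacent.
Treat as block: (14-1)! × 2! = 6227020800 × 2 = 12454041600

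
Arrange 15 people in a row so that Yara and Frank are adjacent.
Treat as block: (15-1)! × 2! = 87178291200 × 2 = 174356582400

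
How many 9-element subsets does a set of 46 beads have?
C(46,9) = 46!/(9!×37!) = 1101716330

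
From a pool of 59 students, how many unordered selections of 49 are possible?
C(59,49) = 59!/(49!×10!) = 62828356305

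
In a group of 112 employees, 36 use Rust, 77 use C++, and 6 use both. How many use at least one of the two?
|A∪B| = |A| + |B| - |A∩B| = 36 + 77 - 6 = 107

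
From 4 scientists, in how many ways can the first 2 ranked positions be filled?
P(4,2) = 4!/(4-2)! = 12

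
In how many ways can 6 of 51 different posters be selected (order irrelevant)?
C(51,6) = 51!/(6!×45!) = 18009460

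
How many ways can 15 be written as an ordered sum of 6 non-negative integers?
C(15+6-1, 6-1) = C(20, 5) = 15504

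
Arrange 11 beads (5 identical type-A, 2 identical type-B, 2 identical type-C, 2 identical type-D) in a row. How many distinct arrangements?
11! / (5! × 2! × 2! × 2!) = 41580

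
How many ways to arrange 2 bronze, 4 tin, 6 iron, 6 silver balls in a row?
18! / (2! × 4! × 6! × 6!) = 257297040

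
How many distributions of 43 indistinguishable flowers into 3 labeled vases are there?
C(43+3-1, 3-1) = C(45, 2) = 990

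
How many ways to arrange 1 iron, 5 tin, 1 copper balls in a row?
7! / (1! × 5! × 1!) = 42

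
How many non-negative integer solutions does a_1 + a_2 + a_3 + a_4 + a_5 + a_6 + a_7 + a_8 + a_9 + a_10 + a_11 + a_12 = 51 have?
C(51+12-1, 12-1) = C(62, 11) = 508271323092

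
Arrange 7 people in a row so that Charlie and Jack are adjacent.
Treat as block: (7-1)! × 2! = 720 × 2 = 1440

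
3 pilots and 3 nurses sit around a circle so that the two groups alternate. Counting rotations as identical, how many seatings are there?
Fix one of the pilots: (3-1)! ways for the remaining pilots, × 3! ways for the nurses = 2 × 6 = 12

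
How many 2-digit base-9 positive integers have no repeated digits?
First digit: 8 choices (nonzero). Then descending: 8 × 8 = 64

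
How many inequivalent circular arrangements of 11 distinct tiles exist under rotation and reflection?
(11-1)!/2 = 3628800/2 = 1814400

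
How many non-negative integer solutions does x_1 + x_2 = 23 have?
C(23+2-1, 2-1) = C(24, 1) = 24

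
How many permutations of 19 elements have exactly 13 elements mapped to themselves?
Choose the 13 fixed points C(19,13) = 27132, derange the rest: !6 = Σ_{j=0}^{6} (-1)^j·6!/j! = 720 - 720 + 360 - 120 + 30 - 6 + 1 = 265. Product = 27132 × 265 = 7189980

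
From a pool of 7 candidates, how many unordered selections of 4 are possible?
C(7,4) = 7!/(4!×3!) = 35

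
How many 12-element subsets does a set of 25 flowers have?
C(25,12) = 25!/(12!×13!) = 5200300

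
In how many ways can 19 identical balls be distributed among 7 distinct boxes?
C(19+7-1, 7-1) = C(25, 6) = 177100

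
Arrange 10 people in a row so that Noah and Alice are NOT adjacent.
Total - adjacent = 10! - (10-1)!×2 = 3628800 - 725760 = 2903040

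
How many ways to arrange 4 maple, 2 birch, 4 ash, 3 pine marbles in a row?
13! / (4! × 2! × 4! × 3!) = 900900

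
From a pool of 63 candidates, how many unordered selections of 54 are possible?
C(63,54) = 63!/(54!×9!) = 23667689815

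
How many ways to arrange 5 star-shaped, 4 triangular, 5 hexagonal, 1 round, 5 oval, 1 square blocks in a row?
21! / (5! × 4! × 5! × 1! × 5! × 1!) = 1231938227520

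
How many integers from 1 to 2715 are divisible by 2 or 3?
⌊2715/2⌋ + ⌊2715/3⌋ - ⌊2715/6⌋ = 1357 + 905 - 452 = 1810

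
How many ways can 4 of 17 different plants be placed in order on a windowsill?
P(17,4) = 17!/(17-4)! = 57120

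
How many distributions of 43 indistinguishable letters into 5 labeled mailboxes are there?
C(43+5-1, 5-1) = C(47, 4) = 178365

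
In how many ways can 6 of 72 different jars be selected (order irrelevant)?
C(72,6) = 72!/(6!×66!) = 156238908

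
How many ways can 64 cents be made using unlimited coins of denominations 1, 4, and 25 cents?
Coefficient of x^64 in 1/(1-x^1) · 1/(1-x^4) · 1/(1-x^25). Case on j = number of 25-cent coins (j = 0..2); remainder r = 64 - 25j is made from {1,4} in ⌊r/4⌋+1 ways. r = 64, 39, 14 → 17 + 10 + 4 = 31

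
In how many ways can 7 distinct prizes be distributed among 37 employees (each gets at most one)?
P(37,7) = 37!/(37-7)! = 51889178880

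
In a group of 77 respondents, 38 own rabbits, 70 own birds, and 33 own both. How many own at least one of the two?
|A∪B| = |A| + |B| - |A∩B| = 38 + 70 - 33 = 75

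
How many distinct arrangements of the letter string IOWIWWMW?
8! / (2! × 1! × 1! × 4!) = 840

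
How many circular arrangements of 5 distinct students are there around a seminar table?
Circular: fix one position, arrange the rest. (5-1)! = 24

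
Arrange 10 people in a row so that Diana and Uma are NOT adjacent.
Total - adjacent = 10! - (10-1)!×2 = 3628800 - 725760 = 2903040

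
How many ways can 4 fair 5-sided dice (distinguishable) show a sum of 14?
Coefficient of x^14 in (x + x² + ... + x^5)^4. By inclusion-exclusion on dice exceeding 5: Σ_j (-1)^j C(4,j)·C(14-1-5j, 3) = C(4,0)·C(13,3) - C(4,1)·C(8,3) + C(4,2)·C(3,3) = 1·286 - 4·56 + 6·1 = 68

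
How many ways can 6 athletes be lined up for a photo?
6! = 720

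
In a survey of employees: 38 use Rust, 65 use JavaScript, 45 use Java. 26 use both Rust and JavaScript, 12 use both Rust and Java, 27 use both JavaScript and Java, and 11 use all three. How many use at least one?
|A∪B∪C| = 38+65+45-26-12-27+11 = 94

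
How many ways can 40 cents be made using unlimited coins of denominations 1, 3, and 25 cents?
Coefficient of x^40 in 1/(1-x^1) · 1/(1-x^3) · 1/(1-x^25). Case on j = number of 25-cent coins (j = 0..1); remainder r = 40 - 25j is made from {1,3} in ⌊r/3⌋+1 ways. r = 40, 15 → 14 + 6 = 20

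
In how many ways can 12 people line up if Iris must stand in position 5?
Fix one position: (12-1)! = 39916800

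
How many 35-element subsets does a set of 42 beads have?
C(42,35) = 42!/(35!×7!) = 26978328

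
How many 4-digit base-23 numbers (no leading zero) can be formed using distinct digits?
First digit: 22 choices (nonzero). Then descending: 22 × 22 × 21 × 20 = 203280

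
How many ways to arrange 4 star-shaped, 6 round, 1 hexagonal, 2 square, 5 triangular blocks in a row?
18! / (4! × 6! × 1! × 2! × 5!) = 1543782240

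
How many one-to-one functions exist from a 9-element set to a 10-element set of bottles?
P(10,9) = 10!/(10-9)! = 3628800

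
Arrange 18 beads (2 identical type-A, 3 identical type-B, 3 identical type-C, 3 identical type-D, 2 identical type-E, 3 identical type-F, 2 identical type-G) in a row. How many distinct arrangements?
18! / (2! × 3! × 3! × 3! × 2! × 3! × 2!) = 617512896000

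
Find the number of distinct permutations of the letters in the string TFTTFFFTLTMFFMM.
15! / (3! × 6! × 1! × 5!) = 2522520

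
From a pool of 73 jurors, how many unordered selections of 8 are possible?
C(73,8) = 73!/(8!×65!) = 13442126049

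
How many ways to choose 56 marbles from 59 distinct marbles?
C(59,56) = 59!/(56!×3!) = 32509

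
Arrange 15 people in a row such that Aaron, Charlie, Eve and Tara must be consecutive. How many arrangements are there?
Treat the 4 as one block: (15-4+1)! × 4! = 479001600 × 24 = 11496038400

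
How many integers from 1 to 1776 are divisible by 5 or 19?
⌊1776/5⌋ + ⌊1776/19⌋ - ⌊1776/95⌋ = 355 + 93 - 18 = 430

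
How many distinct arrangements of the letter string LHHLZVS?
7! / (1! × 2! × 1! × 1! × 2!) = 1260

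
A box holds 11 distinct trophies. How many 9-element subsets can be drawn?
C(11,9) = 11!/(9!×2!) = 55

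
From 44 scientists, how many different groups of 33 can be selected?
C(44,33) = 44!/(33!×11!) = 7669339132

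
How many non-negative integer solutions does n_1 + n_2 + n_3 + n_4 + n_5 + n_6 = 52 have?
C(52+6-1, 6-1) = C(57, 5) = 4187106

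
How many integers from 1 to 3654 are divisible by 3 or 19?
⌊3654/3⌋ + ⌊3654/19⌋ - ⌊3654/57⌋ = 1218 + 192 - 64 = 1346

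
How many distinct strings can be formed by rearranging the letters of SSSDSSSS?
8! / (1! × 7!) = 8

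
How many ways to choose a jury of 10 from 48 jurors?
C(48,10) = 48!/(10!×38!) = 6540715896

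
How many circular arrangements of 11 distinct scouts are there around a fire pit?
Circular: fix one position, arrange the rest. (11-1)! = 3628800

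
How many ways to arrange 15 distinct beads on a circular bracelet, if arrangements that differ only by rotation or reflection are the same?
(15-1)!/2 = 87178291200/2 = 43589145600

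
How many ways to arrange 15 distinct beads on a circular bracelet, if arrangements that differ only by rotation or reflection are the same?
(15-1)!/2 = 87178291200/2 = 43589145600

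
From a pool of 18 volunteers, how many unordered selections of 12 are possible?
C(18,12) = 18!/(12!×6!) = 18564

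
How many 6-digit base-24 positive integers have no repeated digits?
First digit: 23 choices (nonzero). Then descending: 23 × 23 × 22 × 21 × 20 × 19 = 92871240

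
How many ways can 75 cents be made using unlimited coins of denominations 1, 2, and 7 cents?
Coefficient of x^75 in 1/(1-x^1) · 1/(1-x^2) · 1/(1-x^7). Case on j = number of 7-cent coins (j = 0..10); remainder r = 75 - 7j is made from {1,2} in ⌊r/2⌋+1 ways. r = 75, 68, 61, 54, 47, 40, 33, 26, 19, 12, 5 → 38 + 35 + 31 + 28 + 24 + 21 + 17 + 14 + 10 + 7 + 3 = 228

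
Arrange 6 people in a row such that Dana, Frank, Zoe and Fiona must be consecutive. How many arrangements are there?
Treat the 4 as one block: (6-4+1)! × 4! = 6 × 24 = 144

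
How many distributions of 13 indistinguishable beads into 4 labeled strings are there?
C(13+4-1, 4-1) = C(16, 3) = 560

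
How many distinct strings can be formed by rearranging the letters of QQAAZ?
5! / (2! × 2! × 1!) = 30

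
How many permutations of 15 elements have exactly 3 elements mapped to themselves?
Choose the 3 fixed points C(15,3) = 455, derange the rest: !12 = Σ_{j=0}^{12} (-1)^j·12!/j! = 479001600 - 479001600 + 239500800 - 79833600 + 19958400 - 3991680 + 665280 - 95040 + 11880 - 1320 + 132 - 12 + 1 = 176214841. Product = 455 × 176214841 = 80177752655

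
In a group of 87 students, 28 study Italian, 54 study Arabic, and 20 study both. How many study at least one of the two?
|A∪B| = |A| + |B| - |A∩B| = 28 + 54 - 20 = 62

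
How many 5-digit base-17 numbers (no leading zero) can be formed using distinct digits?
First digit: 16 choices (nonzero). Then descending: 16 × 16 × 15 × 14 × 13 = 698880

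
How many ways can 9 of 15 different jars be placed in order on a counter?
P(15,9) = 15!/(15-9)! = 1816214400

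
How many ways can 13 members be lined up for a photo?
13! = 6227020800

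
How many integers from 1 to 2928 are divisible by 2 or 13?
⌊2928/2⌋ + ⌊2928/13⌋ - ⌊2928/26⌋ = 1464 + 225 - 112 = 1577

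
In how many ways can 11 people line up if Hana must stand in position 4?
Fix one position: (11-1)! = 3628800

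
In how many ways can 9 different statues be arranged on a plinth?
9! = 362880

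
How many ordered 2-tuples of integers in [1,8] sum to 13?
Coefficient of x^13 in (x + x² + ... + x^8)^2. By inclusion-exclusion on dice exceeding 8: Σ_j (-1)^j C(2,j)·C(13-1-8j, 1) = C(2,0)·C(12,1) - C(2,1)·C(4,1) = 1·12 - 2·4 = 4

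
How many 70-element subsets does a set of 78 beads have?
C(78,70) = 78!/(70!×8!) = 23446881315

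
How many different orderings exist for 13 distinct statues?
13! = 6227020800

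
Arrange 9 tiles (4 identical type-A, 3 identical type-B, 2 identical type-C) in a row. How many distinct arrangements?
9! / (4! × 3! × 2!) = 1260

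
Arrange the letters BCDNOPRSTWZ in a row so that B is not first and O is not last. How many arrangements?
By inclusion-exclusion: 11! - 2×(11-1)! + (11-2)! = 39916800 - 7257600 + 362880 = 33022080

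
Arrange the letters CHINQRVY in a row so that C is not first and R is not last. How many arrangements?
By inclusion-exclusion: 8! - 2×(8-1)! + (8-2)! = 40320 - 10080 + 720 = 30960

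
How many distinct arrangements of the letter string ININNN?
6! / (2! × 4!) = 15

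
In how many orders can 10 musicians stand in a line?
10! = 3628800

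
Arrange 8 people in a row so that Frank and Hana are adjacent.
Treat as block: (8-1)! × 2! = 5040 × 2 = 10080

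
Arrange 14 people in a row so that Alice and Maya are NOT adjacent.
Total - adjacent = 14! - (14-1)!×2 = 87178291200 - 12454041600 = 74724249600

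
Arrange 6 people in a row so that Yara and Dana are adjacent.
Treat as block: (6-1)! × 2! = 120 × 2 = 240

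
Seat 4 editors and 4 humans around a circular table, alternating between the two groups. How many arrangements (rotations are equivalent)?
Fix one of the editors: (4-1)! ways for the remaining editors, × 4! ways for the humans = 6 × 24 = 144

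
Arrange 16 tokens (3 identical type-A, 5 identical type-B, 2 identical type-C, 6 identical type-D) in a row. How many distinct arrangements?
16! / (3! × 5! × 2! × 6!) = 20180160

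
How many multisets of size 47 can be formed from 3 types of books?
C(47+3-1, 3-1) = C(49, 2) = 1176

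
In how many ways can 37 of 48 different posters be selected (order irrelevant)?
C(48,37) = 48!/(37!×11!) = 22595200368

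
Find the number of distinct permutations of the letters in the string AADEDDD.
7! / (2! × 1! × 4!) = 105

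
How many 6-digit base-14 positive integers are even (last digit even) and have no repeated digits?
Last∈{0,2,4,6,8,10,12}. Last=0: 154440. Last nonzero: 6×12×P(12,4) = 855360. Total = 1009800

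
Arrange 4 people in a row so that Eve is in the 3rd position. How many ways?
Fix one position: (4-1)! = 6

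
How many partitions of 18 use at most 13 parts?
By conjugation, equals partitions of 18 into parts ≤ 13. Let r_j(i) = number of partitions of i into parts ≤ j, for i = 0..18. r_1(i) = 1 for all i; r_j(i) = r_{j-1}(i) + r_j(i-j). Rows j = 2..13: ≤2: 1 1 2 2 3 3 4 4 5 5 6 6 7 7 8 8 9 9 10; ≤3: 1 1 2 3 4 5 7 8 10 12 14 16 19 21 24 27 30 33 37; ≤4: 1 1 2 3 5 6 9 11 15 18 23 27 34 39 47 54 64 72 84; ≤5: 1 1 2 3 5 7 10 13 18 23 30 37 47 57 70 84 101 119 141; ≤6: 1 1 2 3 5 7 11 14 20 26 35 44 58 71 90 110 136 163 199; ≤7: 1 1 2 3 5 7 11 15 21 28 38 49 65 82 105 131 164 201 248; ≤8: 1 1 2 3 5 7 11 15 22 29 40 52 70 89 116 146 186 230 288; ≤9: 1 1 2 3 5 7 11 15 22 30 41 54 73 94 123 157 201 252 318; ≤10: 1 1 2 3 5 7 11 15 22 30 42 55 75 97 128 164 212 267 340; ≤11: 1 1 2 3 5 7 11 15 22 30 42 56 76 99 131 169 219 278 355; ≤12: 1 1 2 3 5 7 11 15 22 30 42 56 77 100 133 172 224 285 366; ≤13: 1 1 2 3 5 7 11 15 22 30 42 56 77 101 134 174 227 290 373. r_13(18) = 373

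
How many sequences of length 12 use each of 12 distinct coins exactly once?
12! = 479001600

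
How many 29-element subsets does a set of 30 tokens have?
C(30,29) = 30!/(29!×1!) = 30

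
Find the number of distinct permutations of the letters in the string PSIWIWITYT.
10! / (3! × 2! × 1! × 1! × 2! × 1!) = 151200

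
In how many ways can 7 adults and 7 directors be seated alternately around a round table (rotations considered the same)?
Fix one of the adults: (7-1)! ways for the remaining adults, × 7! ways for the directors = 720 × 5040 = 3628800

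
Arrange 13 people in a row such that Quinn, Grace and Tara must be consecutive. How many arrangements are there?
Treat the 3 as one block: (13-3+1)! × 3! = 39916800 × 6 = 239500800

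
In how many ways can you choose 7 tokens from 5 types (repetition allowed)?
C(7+5-1, 5-1) = C(11, 4) = 330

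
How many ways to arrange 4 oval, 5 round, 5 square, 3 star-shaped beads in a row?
17! / (4! × 5! × 5! × 3!) = 171531360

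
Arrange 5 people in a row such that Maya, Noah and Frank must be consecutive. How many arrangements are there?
Treat the 3 as one block: (5-3+1)! × 3! = 6 × 6 = 36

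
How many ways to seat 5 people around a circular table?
Circular: fix one position, arrange the rest. (5-1)! = 24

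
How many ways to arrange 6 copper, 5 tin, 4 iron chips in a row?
15! / (6! × 5! × 4!) = 630630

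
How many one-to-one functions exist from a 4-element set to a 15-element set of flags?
P(15,4) = 15!/(15-4)! = 32760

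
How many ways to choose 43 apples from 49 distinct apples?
C(49,43) = 49!/(43!×6!) = 13983816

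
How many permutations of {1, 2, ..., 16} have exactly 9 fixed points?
Choose the 9 fixed points C(16,9) = 11440, derange the rest: !7 = Σ_{j=0}^{7} (-1)^j·7!/j! = 5040 - 5040 + 2520 - 840 + 210 - 42 + 7 - 1 = 1854. Product = 11440 × 1854 = 21209760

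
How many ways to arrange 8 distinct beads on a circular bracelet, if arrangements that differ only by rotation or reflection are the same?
(8-1)!/2 = 5040/2 = 2520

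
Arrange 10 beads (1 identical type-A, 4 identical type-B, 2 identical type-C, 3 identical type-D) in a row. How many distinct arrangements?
10! / (1! × 4! × 2! × 3!) = 12600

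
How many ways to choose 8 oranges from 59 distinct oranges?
C(59,8) = 59!/(8!×51!) = 2217471399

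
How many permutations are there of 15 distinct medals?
15! = 1307674368000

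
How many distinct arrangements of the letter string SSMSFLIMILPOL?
13! / (1! × 2! × 3! × 3! × 2! × 1! × 1!) = 43243200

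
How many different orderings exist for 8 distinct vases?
8! = 40320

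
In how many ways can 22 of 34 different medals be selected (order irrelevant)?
C(34,22) = 34!/(22!×12!) = 548354040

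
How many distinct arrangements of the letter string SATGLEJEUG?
10! / (1! × 2! × 2! × 1! × 1! × 1! × 1! × 1!) = 907200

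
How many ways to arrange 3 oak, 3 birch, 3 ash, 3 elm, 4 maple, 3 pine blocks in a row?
19! / (3! × 3! × 3! × 3! × 4! × 3!) = 651819168000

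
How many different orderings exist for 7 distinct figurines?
7! = 5040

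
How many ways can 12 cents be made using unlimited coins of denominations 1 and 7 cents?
Coefficient of x^12 in 1/(1-x^1) · 1/(1-x^7). Use j coins of 7 for j = 0..⌊12/7⌋ = 1, the rest in 1s: 1 + 1 = 2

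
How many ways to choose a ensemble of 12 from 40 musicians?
C(40,12) = 40!/(12!×28!) = 5586853480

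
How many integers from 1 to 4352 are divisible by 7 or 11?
⌊4352/7⌋ + ⌊4352/11⌋ - ⌊4352/77⌋ = 621 + 395 - 56 = 960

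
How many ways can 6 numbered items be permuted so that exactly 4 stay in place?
Choose the 4 fixed points C(6,4) = 15, derange the rest: !2 = Σ_{j=0}^{2} (-1)^j·2!/j! = 2 - 2 + 1 = 1. Product = 15 × 1 = 15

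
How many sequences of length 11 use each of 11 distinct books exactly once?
11! = 39916800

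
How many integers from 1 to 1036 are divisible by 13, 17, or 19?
⌊1036/13⌋+⌊1036/17⌋+⌊1036/19⌋ - ⌊1036/221⌋-⌊1036/247⌋-⌊1036/323⌋ + ⌊1036/4199⌋ = 79+60+54 - 4-4-3 + 0 = 182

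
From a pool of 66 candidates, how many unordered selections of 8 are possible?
C(66,8) = 66!/(8!×58!) = 5743572120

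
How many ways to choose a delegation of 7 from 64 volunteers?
C(64,7) = 64!/(7!×57!) = 621216192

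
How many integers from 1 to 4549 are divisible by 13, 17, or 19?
⌊4549/13⌋+⌊4549/17⌋+⌊4549/19⌋ - ⌊4549/221⌋-⌊4549/247⌋-⌊4549/323⌋ + ⌊4549/4199⌋ = 349+267+239 - 20-18-14 + 1 = 804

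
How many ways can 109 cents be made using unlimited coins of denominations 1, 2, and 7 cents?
Coefficient of x^109 in 1/(1-x^1) · 1/(1-x^2) · 1/(1-x^7). Case on j = number of 7-cent coins (j = 0..15); remainder r = 109 - 7j is made from {1,2} in ⌊r/2⌋+1 ways. r = 109, 102, 95, 88, 81, 74, 67, 60, 53, 46, 39, 32, 25, 18, 11, 4 → 55 + 52 + 48 + 45 + 41 + 38 + 34 + 31 + 27 + 24 + 20 + 17 + 13 + 10 + 6 + 3 = 464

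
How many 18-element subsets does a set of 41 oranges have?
C(41,18) = 41!/(18!×23!) = 202112640600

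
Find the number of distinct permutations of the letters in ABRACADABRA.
11! / (5! × 2! × 2! × 1! × 1!) = 83160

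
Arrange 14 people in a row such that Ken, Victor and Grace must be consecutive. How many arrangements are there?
Treat the 3 as one block: (14-3+1)! × 3! = 479001600 × 6 = 2874009600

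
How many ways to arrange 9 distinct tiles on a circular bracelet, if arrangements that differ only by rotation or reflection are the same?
(9-1)!/2 = 40320/2 = 20160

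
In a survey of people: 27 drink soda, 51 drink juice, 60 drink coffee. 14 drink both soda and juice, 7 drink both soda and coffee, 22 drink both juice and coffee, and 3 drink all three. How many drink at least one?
|A∪B∪C| = 27+51+60-14-7-22+3 = 98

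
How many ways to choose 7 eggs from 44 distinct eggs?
C(44,7) = 44!/(7!×37!) = 38320568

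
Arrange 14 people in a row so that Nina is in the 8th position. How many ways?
Fix one position: (14-1)! = 6227020800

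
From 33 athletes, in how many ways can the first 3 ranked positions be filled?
P(33,3) = 33!/(33-3)! = 32736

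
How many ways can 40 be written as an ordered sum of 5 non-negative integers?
C(40+5-1, 5-1) = C(44, 4) = 135751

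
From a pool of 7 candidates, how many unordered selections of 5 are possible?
C(7,5) = 7!/(5!×2!) = 21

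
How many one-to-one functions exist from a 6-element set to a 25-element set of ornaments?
P(25,6) = 25!/(25-6)! = 127512000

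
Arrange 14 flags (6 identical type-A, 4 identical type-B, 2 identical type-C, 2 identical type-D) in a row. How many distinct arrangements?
14! / (6! × 4! × 2! × 2!) = 1261260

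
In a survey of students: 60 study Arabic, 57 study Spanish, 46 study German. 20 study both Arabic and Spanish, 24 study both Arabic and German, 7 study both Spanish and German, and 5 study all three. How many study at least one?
|A∪B∪C| = 60+57+46-20-24-7+5 = 117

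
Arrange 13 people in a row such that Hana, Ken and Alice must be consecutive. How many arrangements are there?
Treat the 3 as one block: (13-3+1)! × 3! = 39916800 × 6 = 239500800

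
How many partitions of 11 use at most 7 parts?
By conjugation, equals partitions of 11 into parts ≤ 7. Let r_j(i) = number of partitions of i into parts ≤ j, for i = 0..11. r_1(i) = 1 for all i; r_j(i) = r_{j-1}(i) + r_j(i-j). Rows j = 2..7: ≤2: 1 1 2 2 3 3 4 4 5 5 6 6; ≤3: 1 1 2 3 4 5 7 8 10 12 14 16; ≤4: 1 1 2 3 5 6 9 11 15 18 23 27; ≤5: 1 1 2 3 5 7 10 13 18 23 30 37; ≤6: 1 1 2 3 5 7 11 14 20 26 35 44; ≤7: 1 1 2 3 5 7 11 15 21 28 38 49. r_7(11) = 49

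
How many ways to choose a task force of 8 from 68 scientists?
C(68,8) = 68!/(8!×60!) = 7392009768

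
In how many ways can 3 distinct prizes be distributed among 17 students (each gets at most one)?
P(17,3) = 17!/(17-3)! = 4080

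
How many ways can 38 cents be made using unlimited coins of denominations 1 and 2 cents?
Coefficient of x^38 in 1/(1-x^1) · 1/(1-x^2). Use j coins of 2 for j = 0..⌊38/2⌋ = 19, the rest in 1s: 19 + 1 = 20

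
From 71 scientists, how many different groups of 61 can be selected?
C(71,61) = 71!/(61!×10!) = 461738052776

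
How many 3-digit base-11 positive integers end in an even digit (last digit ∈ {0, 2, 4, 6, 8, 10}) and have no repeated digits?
Last∈{0,2,4,6,8,10}. Last=0: 90. Last nonzero: 5×9×P(9,1) = 405. Total = 495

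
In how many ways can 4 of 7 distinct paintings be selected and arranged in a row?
P(7,4) = 7!/(7-4)! = 840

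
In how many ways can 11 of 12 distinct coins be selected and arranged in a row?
P(12,11) = 12!/(12-11)! = 479001600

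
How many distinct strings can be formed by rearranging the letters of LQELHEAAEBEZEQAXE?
17! / (1! × 1! × 1! × 6! × 3! × 2! × 2! × 1!) = 20583763200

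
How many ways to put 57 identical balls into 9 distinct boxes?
C(57+9-1, 9-1) = C(65, 8) = 5047381560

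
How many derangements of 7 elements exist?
!7 = Σ_{j=0}^{7} (-1)^j·7!/j! = 5040 - 5040 + 2520 - 840 + 210 - 42 + 7 - 1 = 1854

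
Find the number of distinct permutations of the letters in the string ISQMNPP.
7! / (1! × 1! × 1! × 2! × 1! × 1!) = 2520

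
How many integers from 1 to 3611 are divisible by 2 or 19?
⌊3611/2⌋ + ⌊3611/19⌋ - ⌊3611/38⌋ = 1805 + 190 - 95 = 1900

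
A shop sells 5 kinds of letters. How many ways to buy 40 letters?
C(40+5-1, 5-1) = C(44, 4) = 135751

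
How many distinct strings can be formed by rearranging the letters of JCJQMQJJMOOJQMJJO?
17! / (7! × 3! × 3! × 3! × 1!) = 326726400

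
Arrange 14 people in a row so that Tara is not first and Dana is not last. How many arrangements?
By inclusion-exclusion: 14! - 2×(14-1)! + (14-2)! = 87178291200 - 12454041600 + 479001600 = 75203251200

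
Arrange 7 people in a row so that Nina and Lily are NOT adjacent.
Total - adjacent = 7! - (7-1)!×2 = 5040 - 1440 = 3600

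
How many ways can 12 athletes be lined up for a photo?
12! = 479001600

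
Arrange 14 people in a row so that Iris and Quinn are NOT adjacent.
Total - adjacent = 14! - (14-1)!×2 = 87178291200 - 12454041600 = 74724249600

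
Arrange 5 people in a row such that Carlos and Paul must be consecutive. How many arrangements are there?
Treat the 2 as one block: (5-2+1)! × 2! = 24 × 2 = 48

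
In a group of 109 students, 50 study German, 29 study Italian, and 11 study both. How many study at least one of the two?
|A∪B| = |A| + |B| - |A∩B| = 50 + 29 - 11 = 68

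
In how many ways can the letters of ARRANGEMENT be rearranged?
11! / (2! × 2! × 2! × 1! × 2! × 1! × 1!) = 2494800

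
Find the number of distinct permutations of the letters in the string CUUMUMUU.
8! / (5! × 1! × 2!) = 168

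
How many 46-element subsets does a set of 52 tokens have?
C(52,46) = 52!/(46!×6!) = 20358520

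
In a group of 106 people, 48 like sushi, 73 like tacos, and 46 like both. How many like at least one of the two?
|A∪B| = |A| + |B| - |A∩B| = 48 + 73 - 46 = 75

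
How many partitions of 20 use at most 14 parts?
By conjugation, equals partitions of 20 into parts ≤ 14. Let r_j(i) = number of partitions of i into parts ≤ j, for i = 0..20. r_1(i) = 1 for all i; r_j(i) = r_{j-1}(i) + r_j(i-j). Rows j = 2..14: ≤2: 1 1 2 2 3 3 4 4 5 5 6 6 7 7 8 8 9 9 10 10 11; ≤3: 1 1 2 3 4 5 7 8 10 12 14 16 19 21 24 27 30 33 37 40 44; ≤4: 1 1 2 3 5 6 9 11 15 18 23 27 34 39 47 54 64 72 84 94 108; ≤5: 1 1 2 3 5 7 10 13 18 23 30 37 47 57 70 84 101 119 141 164 192; ≤6: 1 1 2 3 5 7 11 14 20 26 35 44 58 71 90 110 136 163 199 235 282; ≤7: 1 1 2 3 5 7 11 15 21 28 38 49 65 82 105 131 164 201 248 300 364; ≤8: 1 1 2 3 5 7 11 15 22 29 40 52 70 89 116 146 186 230 288 352 434; ≤9: 1 1 2 3 5 7 11 15 22 30 41 54 73 94 123 157 201 252 318 393 488; ≤10: 1 1 2 3 5 7 11 15 22 30 42 55 75 97 128 164 212 267 340 423 530; ≤11: 1 1 2 3 5 7 11 15 22 30 42 56 76 99 131 169 219 278 355 445 560; ≤12: 1 1 2 3 5 7 11 15 22 30 42 56 77 100 133 172 224 285 366 460 582; ≤13: 1 1 2 3 5 7 11 15 22 30 42 56 77 101 134 174 227 290 373 471 597; ≤14: 1 1 2 3 5 7 11 15 22 30 42 56 77 101 135 175 229 293 378 478 608. r_14(20) = 608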